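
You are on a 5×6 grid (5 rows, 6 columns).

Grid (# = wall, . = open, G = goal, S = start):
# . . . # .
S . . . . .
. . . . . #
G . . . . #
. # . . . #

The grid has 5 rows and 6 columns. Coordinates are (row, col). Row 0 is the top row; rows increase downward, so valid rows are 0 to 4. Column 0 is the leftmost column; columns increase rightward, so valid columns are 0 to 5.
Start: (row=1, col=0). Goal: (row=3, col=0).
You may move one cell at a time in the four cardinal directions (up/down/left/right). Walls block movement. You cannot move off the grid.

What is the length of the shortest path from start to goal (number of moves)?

BFS from (row=1, col=0) until reaching (row=3, col=0):
  Distance 0: (row=1, col=0)
  Distance 1: (row=1, col=1), (row=2, col=0)
  Distance 2: (row=0, col=1), (row=1, col=2), (row=2, col=1), (row=3, col=0)  <- goal reached here
One shortest path (2 moves): (row=1, col=0) -> (row=2, col=0) -> (row=3, col=0)

Answer: Shortest path length: 2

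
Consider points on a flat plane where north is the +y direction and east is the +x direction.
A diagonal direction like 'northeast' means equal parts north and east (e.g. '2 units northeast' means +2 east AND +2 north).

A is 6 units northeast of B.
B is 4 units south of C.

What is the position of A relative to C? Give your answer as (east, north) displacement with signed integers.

Answer: A is at (east=6, north=2) relative to C.

Derivation:
Place C at the origin (east=0, north=0).
  B is 4 units south of C: delta (east=+0, north=-4); B at (east=0, north=-4).
  A is 6 units northeast of B: delta (east=+6, north=+6); A at (east=6, north=2).
Therefore A relative to C: (east=6, north=2).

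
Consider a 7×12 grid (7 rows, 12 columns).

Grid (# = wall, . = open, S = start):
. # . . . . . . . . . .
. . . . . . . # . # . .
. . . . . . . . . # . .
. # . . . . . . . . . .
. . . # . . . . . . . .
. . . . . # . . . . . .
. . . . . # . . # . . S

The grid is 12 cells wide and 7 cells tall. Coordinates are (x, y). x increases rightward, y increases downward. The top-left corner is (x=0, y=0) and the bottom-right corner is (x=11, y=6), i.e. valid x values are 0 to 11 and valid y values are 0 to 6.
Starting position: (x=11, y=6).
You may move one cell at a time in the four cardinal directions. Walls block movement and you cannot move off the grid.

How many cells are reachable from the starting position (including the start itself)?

BFS flood-fill from (x=11, y=6):
  Distance 0: (x=11, y=6)
  Distance 1: (x=11, y=5), (x=10, y=6)
  Distance 2: (x=11, y=4), (x=10, y=5), (x=9, y=6)
  Distance 3: (x=11, y=3), (x=10, y=4), (x=9, y=5)
  Distance 4: (x=11, y=2), (x=10, y=3), (x=9, y=4), (x=8, y=5)
  Distance 5: (x=11, y=1), (x=10, y=2), (x=9, y=3), (x=8, y=4), (x=7, y=5)
  Distance 6: (x=11, y=0), (x=10, y=1), (x=8, y=3), (x=7, y=4), (x=6, y=5), (x=7, y=6)
  Distance 7: (x=10, y=0), (x=8, y=2), (x=7, y=3), (x=6, y=4), (x=6, y=6)
  Distance 8: (x=9, y=0), (x=8, y=1), (x=7, y=2), (x=6, y=3), (x=5, y=4)
  Distance 9: (x=8, y=0), (x=6, y=2), (x=5, y=3), (x=4, y=4)
  Distance 10: (x=7, y=0), (x=6, y=1), (x=5, y=2), (x=4, y=3), (x=4, y=5)
  Distance 11: (x=6, y=0), (x=5, y=1), (x=4, y=2), (x=3, y=3), (x=3, y=5), (x=4, y=6)
  Distance 12: (x=5, y=0), (x=4, y=1), (x=3, y=2), (x=2, y=3), (x=2, y=5), (x=3, y=6)
  Distance 13: (x=4, y=0), (x=3, y=1), (x=2, y=2), (x=2, y=4), (x=1, y=5), (x=2, y=6)
  Distance 14: (x=3, y=0), (x=2, y=1), (x=1, y=2), (x=1, y=4), (x=0, y=5), (x=1, y=6)
  Distance 15: (x=2, y=0), (x=1, y=1), (x=0, y=2), (x=0, y=4), (x=0, y=6)
  Distance 16: (x=0, y=1), (x=0, y=3)
  Distance 17: (x=0, y=0)
Total reachable: 75 (grid has 75 open cells total)

Answer: Reachable cells: 75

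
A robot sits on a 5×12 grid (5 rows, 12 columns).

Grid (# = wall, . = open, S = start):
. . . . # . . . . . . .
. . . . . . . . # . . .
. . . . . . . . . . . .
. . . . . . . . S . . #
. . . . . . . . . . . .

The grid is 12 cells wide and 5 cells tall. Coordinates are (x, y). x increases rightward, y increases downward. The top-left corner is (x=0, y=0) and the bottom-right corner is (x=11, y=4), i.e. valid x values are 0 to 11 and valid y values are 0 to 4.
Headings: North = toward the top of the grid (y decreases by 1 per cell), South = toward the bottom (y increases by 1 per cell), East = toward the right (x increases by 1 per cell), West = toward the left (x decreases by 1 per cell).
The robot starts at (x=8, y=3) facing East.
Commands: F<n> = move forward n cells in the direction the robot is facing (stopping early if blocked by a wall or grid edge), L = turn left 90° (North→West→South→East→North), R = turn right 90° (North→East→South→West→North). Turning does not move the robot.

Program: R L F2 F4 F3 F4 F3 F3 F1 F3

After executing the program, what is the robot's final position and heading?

Start: (x=8, y=3), facing East
  R: turn right, now facing South
  L: turn left, now facing East
  F2: move forward 2, now at (x=10, y=3)
  F4: move forward 0/4 (blocked), now at (x=10, y=3)
  F3: move forward 0/3 (blocked), now at (x=10, y=3)
  F4: move forward 0/4 (blocked), now at (x=10, y=3)
  F3: move forward 0/3 (blocked), now at (x=10, y=3)
  F3: move forward 0/3 (blocked), now at (x=10, y=3)
  F1: move forward 0/1 (blocked), now at (x=10, y=3)
  F3: move forward 0/3 (blocked), now at (x=10, y=3)
Final: (x=10, y=3), facing East

Answer: Final position: (x=10, y=3), facing East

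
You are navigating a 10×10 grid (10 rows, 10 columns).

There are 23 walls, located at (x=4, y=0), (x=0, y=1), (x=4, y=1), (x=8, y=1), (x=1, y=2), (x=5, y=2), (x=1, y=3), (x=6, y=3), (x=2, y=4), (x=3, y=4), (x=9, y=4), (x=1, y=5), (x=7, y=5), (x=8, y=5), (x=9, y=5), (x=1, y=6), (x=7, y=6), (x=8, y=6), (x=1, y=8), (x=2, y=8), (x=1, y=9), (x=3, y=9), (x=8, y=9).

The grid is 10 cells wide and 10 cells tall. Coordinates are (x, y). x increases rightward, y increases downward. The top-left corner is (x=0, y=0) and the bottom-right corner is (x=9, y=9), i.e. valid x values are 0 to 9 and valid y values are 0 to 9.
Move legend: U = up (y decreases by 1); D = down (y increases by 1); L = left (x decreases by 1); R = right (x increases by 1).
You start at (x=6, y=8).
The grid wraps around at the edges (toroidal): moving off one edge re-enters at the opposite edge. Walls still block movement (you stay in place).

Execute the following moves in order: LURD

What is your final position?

Start: (x=6, y=8)
  L (left): (x=6, y=8) -> (x=5, y=8)
  U (up): (x=5, y=8) -> (x=5, y=7)
  R (right): (x=5, y=7) -> (x=6, y=7)
  D (down): (x=6, y=7) -> (x=6, y=8)
Final: (x=6, y=8)

Answer: Final position: (x=6, y=8)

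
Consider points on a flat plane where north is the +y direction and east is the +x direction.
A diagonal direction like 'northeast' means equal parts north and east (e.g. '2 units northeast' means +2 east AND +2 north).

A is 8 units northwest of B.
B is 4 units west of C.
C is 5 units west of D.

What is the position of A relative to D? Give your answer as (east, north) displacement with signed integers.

Answer: A is at (east=-17, north=8) relative to D.

Derivation:
Place D at the origin (east=0, north=0).
  C is 5 units west of D: delta (east=-5, north=+0); C at (east=-5, north=0).
  B is 4 units west of C: delta (east=-4, north=+0); B at (east=-9, north=0).
  A is 8 units northwest of B: delta (east=-8, north=+8); A at (east=-17, north=8).
Therefore A relative to D: (east=-17, north=8).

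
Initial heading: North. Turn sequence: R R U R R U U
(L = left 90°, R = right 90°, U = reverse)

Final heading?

Answer: Final heading: South

Derivation:
Start: North
  R (right (90° clockwise)) -> East
  R (right (90° clockwise)) -> South
  U (U-turn (180°)) -> North
  R (right (90° clockwise)) -> East
  R (right (90° clockwise)) -> South
  U (U-turn (180°)) -> North
  U (U-turn (180°)) -> South
Final: South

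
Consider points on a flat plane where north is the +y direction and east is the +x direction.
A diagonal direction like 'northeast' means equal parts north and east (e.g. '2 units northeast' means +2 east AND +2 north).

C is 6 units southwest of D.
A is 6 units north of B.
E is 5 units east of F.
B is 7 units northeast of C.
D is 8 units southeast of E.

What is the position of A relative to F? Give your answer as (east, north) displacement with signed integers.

Answer: A is at (east=14, north=-1) relative to F.

Derivation:
Place F at the origin (east=0, north=0).
  E is 5 units east of F: delta (east=+5, north=+0); E at (east=5, north=0).
  D is 8 units southeast of E: delta (east=+8, north=-8); D at (east=13, north=-8).
  C is 6 units southwest of D: delta (east=-6, north=-6); C at (east=7, north=-14).
  B is 7 units northeast of C: delta (east=+7, north=+7); B at (east=14, north=-7).
  A is 6 units north of B: delta (east=+0, north=+6); A at (east=14, north=-1).
Therefore A relative to F: (east=14, north=-1).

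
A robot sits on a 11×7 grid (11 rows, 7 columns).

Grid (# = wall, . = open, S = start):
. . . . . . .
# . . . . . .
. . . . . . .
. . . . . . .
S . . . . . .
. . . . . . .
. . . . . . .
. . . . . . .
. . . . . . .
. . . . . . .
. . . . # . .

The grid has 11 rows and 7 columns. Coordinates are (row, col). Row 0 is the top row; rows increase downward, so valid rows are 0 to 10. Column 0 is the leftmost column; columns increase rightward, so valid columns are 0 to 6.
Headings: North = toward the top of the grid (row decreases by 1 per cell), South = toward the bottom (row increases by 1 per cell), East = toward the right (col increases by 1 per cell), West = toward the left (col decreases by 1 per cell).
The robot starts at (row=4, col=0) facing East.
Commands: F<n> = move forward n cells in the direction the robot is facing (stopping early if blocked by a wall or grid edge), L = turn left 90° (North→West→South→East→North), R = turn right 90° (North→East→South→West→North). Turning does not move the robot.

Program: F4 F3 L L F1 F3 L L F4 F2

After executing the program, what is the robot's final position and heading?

Start: (row=4, col=0), facing East
  F4: move forward 4, now at (row=4, col=4)
  F3: move forward 2/3 (blocked), now at (row=4, col=6)
  L: turn left, now facing North
  L: turn left, now facing West
  F1: move forward 1, now at (row=4, col=5)
  F3: move forward 3, now at (row=4, col=2)
  L: turn left, now facing South
  L: turn left, now facing East
  F4: move forward 4, now at (row=4, col=6)
  F2: move forward 0/2 (blocked), now at (row=4, col=6)
Final: (row=4, col=6), facing East

Answer: Final position: (row=4, col=6), facing East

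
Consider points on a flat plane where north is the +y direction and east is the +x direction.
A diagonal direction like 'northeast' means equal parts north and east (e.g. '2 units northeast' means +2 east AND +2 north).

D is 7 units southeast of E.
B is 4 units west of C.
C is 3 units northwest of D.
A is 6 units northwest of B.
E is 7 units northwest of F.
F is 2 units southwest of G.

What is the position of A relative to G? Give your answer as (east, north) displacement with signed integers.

Answer: A is at (east=-15, north=7) relative to G.

Derivation:
Place G at the origin (east=0, north=0).
  F is 2 units southwest of G: delta (east=-2, north=-2); F at (east=-2, north=-2).
  E is 7 units northwest of F: delta (east=-7, north=+7); E at (east=-9, north=5).
  D is 7 units southeast of E: delta (east=+7, north=-7); D at (east=-2, north=-2).
  C is 3 units northwest of D: delta (east=-3, north=+3); C at (east=-5, north=1).
  B is 4 units west of C: delta (east=-4, north=+0); B at (east=-9, north=1).
  A is 6 units northwest of B: delta (east=-6, north=+6); A at (east=-15, north=7).
Therefore A relative to G: (east=-15, north=7).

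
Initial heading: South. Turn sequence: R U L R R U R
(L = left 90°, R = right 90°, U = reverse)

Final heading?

Answer: Final heading: East

Derivation:
Start: South
  R (right (90° clockwise)) -> West
  U (U-turn (180°)) -> East
  L (left (90° counter-clockwise)) -> North
  R (right (90° clockwise)) -> East
  R (right (90° clockwise)) -> South
  U (U-turn (180°)) -> North
  R (right (90° clockwise)) -> East
Final: East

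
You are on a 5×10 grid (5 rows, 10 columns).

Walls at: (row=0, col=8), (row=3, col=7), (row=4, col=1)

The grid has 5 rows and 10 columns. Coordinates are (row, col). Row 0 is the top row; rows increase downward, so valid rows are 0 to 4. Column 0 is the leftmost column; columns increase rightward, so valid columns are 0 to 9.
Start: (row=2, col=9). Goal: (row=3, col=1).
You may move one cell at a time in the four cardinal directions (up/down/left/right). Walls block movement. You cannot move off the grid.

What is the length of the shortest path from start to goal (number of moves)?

Answer: Shortest path length: 9

Derivation:
BFS from (row=2, col=9) until reaching (row=3, col=1):
  Distance 0: (row=2, col=9)
  Distance 1: (row=1, col=9), (row=2, col=8), (row=3, col=9)
  Distance 2: (row=0, col=9), (row=1, col=8), (row=2, col=7), (row=3, col=8), (row=4, col=9)
  Distance 3: (row=1, col=7), (row=2, col=6), (row=4, col=8)
  Distance 4: (row=0, col=7), (row=1, col=6), (row=2, col=5), (row=3, col=6), (row=4, col=7)
  Distance 5: (row=0, col=6), (row=1, col=5), (row=2, col=4), (row=3, col=5), (row=4, col=6)
  Distance 6: (row=0, col=5), (row=1, col=4), (row=2, col=3), (row=3, col=4), (row=4, col=5)
  Distance 7: (row=0, col=4), (row=1, col=3), (row=2, col=2), (row=3, col=3), (row=4, col=4)
  Distance 8: (row=0, col=3), (row=1, col=2), (row=2, col=1), (row=3, col=2), (row=4, col=3)
  Distance 9: (row=0, col=2), (row=1, col=1), (row=2, col=0), (row=3, col=1), (row=4, col=2)  <- goal reached here
One shortest path (9 moves): (row=2, col=9) -> (row=2, col=8) -> (row=2, col=7) -> (row=2, col=6) -> (row=2, col=5) -> (row=2, col=4) -> (row=2, col=3) -> (row=2, col=2) -> (row=2, col=1) -> (row=3, col=1)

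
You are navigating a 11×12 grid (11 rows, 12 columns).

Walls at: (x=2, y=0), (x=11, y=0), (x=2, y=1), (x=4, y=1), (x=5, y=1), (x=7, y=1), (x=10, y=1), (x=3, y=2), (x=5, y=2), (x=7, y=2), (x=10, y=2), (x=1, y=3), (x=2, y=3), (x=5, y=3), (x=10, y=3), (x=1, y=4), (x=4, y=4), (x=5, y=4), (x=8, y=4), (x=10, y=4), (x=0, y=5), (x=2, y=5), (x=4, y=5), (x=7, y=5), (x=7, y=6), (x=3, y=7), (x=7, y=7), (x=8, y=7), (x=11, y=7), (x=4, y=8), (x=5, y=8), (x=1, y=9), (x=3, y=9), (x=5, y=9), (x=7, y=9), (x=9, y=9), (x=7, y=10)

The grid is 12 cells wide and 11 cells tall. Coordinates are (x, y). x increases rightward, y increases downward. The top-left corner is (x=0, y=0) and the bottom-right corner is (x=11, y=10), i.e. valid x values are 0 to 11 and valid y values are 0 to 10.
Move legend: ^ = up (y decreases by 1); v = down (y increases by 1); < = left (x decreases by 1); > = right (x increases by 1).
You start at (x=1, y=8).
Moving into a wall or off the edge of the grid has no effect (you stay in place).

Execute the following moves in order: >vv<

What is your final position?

Start: (x=1, y=8)
  > (right): (x=1, y=8) -> (x=2, y=8)
  v (down): (x=2, y=8) -> (x=2, y=9)
  v (down): (x=2, y=9) -> (x=2, y=10)
  < (left): (x=2, y=10) -> (x=1, y=10)
Final: (x=1, y=10)

Answer: Final position: (x=1, y=10)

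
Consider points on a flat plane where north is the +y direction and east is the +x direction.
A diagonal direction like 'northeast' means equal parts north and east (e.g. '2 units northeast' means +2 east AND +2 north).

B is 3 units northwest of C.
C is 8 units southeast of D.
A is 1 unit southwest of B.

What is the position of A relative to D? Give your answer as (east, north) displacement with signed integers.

Place D at the origin (east=0, north=0).
  C is 8 units southeast of D: delta (east=+8, north=-8); C at (east=8, north=-8).
  B is 3 units northwest of C: delta (east=-3, north=+3); B at (east=5, north=-5).
  A is 1 unit southwest of B: delta (east=-1, north=-1); A at (east=4, north=-6).
Therefore A relative to D: (east=4, north=-6).

Answer: A is at (east=4, north=-6) relative to D.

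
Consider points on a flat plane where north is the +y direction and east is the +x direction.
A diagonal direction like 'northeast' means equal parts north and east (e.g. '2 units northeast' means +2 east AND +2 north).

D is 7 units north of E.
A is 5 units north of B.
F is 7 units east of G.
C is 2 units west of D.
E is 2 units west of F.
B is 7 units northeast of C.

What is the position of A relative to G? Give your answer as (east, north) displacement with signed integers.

Answer: A is at (east=10, north=19) relative to G.

Derivation:
Place G at the origin (east=0, north=0).
  F is 7 units east of G: delta (east=+7, north=+0); F at (east=7, north=0).
  E is 2 units west of F: delta (east=-2, north=+0); E at (east=5, north=0).
  D is 7 units north of E: delta (east=+0, north=+7); D at (east=5, north=7).
  C is 2 units west of D: delta (east=-2, north=+0); C at (east=3, north=7).
  B is 7 units northeast of C: delta (east=+7, north=+7); B at (east=10, north=14).
  A is 5 units north of B: delta (east=+0, north=+5); A at (east=10, north=19).
Therefore A relative to G: (east=10, north=19).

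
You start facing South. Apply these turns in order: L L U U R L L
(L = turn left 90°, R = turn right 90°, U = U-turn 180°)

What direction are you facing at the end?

Answer: Final heading: West

Derivation:
Start: South
  L (left (90° counter-clockwise)) -> East
  L (left (90° counter-clockwise)) -> North
  U (U-turn (180°)) -> South
  U (U-turn (180°)) -> North
  R (right (90° clockwise)) -> East
  L (left (90° counter-clockwise)) -> North
  L (left (90° counter-clockwise)) -> West
Final: West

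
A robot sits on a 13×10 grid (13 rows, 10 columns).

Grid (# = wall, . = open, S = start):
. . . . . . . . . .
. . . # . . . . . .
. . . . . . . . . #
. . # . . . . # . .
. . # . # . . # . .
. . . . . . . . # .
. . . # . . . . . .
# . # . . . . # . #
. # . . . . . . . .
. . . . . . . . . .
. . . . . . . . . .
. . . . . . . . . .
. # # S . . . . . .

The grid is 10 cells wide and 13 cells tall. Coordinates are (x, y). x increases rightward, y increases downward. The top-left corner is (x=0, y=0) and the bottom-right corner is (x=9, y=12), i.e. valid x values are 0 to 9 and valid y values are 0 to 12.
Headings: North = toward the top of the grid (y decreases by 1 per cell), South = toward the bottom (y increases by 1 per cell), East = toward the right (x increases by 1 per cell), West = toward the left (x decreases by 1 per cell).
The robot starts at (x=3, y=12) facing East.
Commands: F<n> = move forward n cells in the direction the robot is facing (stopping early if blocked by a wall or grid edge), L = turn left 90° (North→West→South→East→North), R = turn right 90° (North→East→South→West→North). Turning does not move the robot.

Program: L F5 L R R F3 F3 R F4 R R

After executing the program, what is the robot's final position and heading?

Start: (x=3, y=12), facing East
  L: turn left, now facing North
  F5: move forward 5, now at (x=3, y=7)
  L: turn left, now facing West
  R: turn right, now facing North
  R: turn right, now facing East
  F3: move forward 3, now at (x=6, y=7)
  F3: move forward 0/3 (blocked), now at (x=6, y=7)
  R: turn right, now facing South
  F4: move forward 4, now at (x=6, y=11)
  R: turn right, now facing West
  R: turn right, now facing North
Final: (x=6, y=11), facing North

Answer: Final position: (x=6, y=11), facing North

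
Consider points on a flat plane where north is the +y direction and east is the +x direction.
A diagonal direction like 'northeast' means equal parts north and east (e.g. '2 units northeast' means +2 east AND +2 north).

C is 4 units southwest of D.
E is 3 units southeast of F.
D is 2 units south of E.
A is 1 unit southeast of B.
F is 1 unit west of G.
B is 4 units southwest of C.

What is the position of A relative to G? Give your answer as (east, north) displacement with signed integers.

Place G at the origin (east=0, north=0).
  F is 1 unit west of G: delta (east=-1, north=+0); F at (east=-1, north=0).
  E is 3 units southeast of F: delta (east=+3, north=-3); E at (east=2, north=-3).
  D is 2 units south of E: delta (east=+0, north=-2); D at (east=2, north=-5).
  C is 4 units southwest of D: delta (east=-4, north=-4); C at (east=-2, north=-9).
  B is 4 units southwest of C: delta (east=-4, north=-4); B at (east=-6, north=-13).
  A is 1 unit southeast of B: delta (east=+1, north=-1); A at (east=-5, north=-14).
Therefore A relative to G: (east=-5, north=-14).

Answer: A is at (east=-5, north=-14) relative to G.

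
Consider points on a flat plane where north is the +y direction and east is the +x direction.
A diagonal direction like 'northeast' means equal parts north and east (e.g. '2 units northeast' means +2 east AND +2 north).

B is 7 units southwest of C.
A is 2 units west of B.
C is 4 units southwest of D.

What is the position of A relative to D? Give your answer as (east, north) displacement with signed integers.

Answer: A is at (east=-13, north=-11) relative to D.

Derivation:
Place D at the origin (east=0, north=0).
  C is 4 units southwest of D: delta (east=-4, north=-4); C at (east=-4, north=-4).
  B is 7 units southwest of C: delta (east=-7, north=-7); B at (east=-11, north=-11).
  A is 2 units west of B: delta (east=-2, north=+0); A at (east=-13, north=-11).
Therefore A relative to D: (east=-13, north=-11).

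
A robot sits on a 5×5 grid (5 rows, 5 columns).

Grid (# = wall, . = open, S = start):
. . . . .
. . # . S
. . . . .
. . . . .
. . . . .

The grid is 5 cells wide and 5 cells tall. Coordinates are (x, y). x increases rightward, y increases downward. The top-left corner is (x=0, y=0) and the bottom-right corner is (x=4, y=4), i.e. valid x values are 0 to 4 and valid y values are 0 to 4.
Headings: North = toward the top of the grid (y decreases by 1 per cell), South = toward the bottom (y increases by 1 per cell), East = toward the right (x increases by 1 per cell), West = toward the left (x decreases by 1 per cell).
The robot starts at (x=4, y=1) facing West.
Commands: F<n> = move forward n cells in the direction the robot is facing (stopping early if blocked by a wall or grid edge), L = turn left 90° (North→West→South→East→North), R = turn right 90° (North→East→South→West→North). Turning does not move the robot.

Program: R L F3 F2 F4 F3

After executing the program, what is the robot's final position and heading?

Answer: Final position: (x=3, y=1), facing West

Derivation:
Start: (x=4, y=1), facing West
  R: turn right, now facing North
  L: turn left, now facing West
  F3: move forward 1/3 (blocked), now at (x=3, y=1)
  F2: move forward 0/2 (blocked), now at (x=3, y=1)
  F4: move forward 0/4 (blocked), now at (x=3, y=1)
  F3: move forward 0/3 (blocked), now at (x=3, y=1)
Final: (x=3, y=1), facing West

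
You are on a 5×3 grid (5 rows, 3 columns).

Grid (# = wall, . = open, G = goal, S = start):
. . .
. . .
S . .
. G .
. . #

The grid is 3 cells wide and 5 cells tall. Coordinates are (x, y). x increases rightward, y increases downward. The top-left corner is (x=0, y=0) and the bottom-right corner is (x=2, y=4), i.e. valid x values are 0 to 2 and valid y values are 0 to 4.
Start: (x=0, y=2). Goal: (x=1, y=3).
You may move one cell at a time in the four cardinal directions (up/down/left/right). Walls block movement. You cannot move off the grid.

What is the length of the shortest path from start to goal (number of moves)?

Answer: Shortest path length: 2

Derivation:
BFS from (x=0, y=2) until reaching (x=1, y=3):
  Distance 0: (x=0, y=2)
  Distance 1: (x=0, y=1), (x=1, y=2), (x=0, y=3)
  Distance 2: (x=0, y=0), (x=1, y=1), (x=2, y=2), (x=1, y=3), (x=0, y=4)  <- goal reached here
One shortest path (2 moves): (x=0, y=2) -> (x=1, y=2) -> (x=1, y=3)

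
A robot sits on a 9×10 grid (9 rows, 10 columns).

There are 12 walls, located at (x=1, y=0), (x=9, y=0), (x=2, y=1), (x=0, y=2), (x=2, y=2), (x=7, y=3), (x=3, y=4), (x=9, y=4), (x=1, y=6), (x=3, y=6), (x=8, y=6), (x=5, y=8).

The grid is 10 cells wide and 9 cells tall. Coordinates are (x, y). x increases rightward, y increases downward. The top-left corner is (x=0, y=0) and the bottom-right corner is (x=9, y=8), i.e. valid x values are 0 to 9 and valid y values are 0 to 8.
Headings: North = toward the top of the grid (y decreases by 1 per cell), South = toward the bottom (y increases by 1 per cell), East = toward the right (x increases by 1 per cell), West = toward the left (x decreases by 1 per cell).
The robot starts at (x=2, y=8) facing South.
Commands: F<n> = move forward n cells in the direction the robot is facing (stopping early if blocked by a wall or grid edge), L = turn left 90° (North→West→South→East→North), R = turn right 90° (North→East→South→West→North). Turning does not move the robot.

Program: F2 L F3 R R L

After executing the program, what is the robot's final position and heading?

Start: (x=2, y=8), facing South
  F2: move forward 0/2 (blocked), now at (x=2, y=8)
  L: turn left, now facing East
  F3: move forward 2/3 (blocked), now at (x=4, y=8)
  R: turn right, now facing South
  R: turn right, now facing West
  L: turn left, now facing South
Final: (x=4, y=8), facing South

Answer: Final position: (x=4, y=8), facing South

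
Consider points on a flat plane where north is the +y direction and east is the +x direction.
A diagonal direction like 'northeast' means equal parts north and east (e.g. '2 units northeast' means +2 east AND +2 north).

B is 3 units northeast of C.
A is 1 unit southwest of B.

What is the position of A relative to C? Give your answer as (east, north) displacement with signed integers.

Place C at the origin (east=0, north=0).
  B is 3 units northeast of C: delta (east=+3, north=+3); B at (east=3, north=3).
  A is 1 unit southwest of B: delta (east=-1, north=-1); A at (east=2, north=2).
Therefore A relative to C: (east=2, north=2).

Answer: A is at (east=2, north=2) relative to C.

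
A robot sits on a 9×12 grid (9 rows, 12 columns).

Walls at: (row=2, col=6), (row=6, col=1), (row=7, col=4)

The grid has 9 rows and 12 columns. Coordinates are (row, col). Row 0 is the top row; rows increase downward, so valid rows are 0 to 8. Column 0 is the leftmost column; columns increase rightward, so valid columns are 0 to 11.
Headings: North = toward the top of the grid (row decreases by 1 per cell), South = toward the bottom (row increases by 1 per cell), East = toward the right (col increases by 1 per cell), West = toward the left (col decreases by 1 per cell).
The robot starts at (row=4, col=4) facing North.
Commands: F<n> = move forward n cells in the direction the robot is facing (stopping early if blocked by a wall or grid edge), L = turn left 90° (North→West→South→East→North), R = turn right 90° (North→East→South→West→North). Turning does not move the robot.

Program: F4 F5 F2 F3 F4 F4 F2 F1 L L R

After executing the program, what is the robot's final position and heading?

Start: (row=4, col=4), facing North
  F4: move forward 4, now at (row=0, col=4)
  F5: move forward 0/5 (blocked), now at (row=0, col=4)
  F2: move forward 0/2 (blocked), now at (row=0, col=4)
  F3: move forward 0/3 (blocked), now at (row=0, col=4)
  F4: move forward 0/4 (blocked), now at (row=0, col=4)
  F4: move forward 0/4 (blocked), now at (row=0, col=4)
  F2: move forward 0/2 (blocked), now at (row=0, col=4)
  F1: move forward 0/1 (blocked), now at (row=0, col=4)
  L: turn left, now facing West
  L: turn left, now facing South
  R: turn right, now facing West
Final: (row=0, col=4), facing West

Answer: Final position: (row=0, col=4), facing West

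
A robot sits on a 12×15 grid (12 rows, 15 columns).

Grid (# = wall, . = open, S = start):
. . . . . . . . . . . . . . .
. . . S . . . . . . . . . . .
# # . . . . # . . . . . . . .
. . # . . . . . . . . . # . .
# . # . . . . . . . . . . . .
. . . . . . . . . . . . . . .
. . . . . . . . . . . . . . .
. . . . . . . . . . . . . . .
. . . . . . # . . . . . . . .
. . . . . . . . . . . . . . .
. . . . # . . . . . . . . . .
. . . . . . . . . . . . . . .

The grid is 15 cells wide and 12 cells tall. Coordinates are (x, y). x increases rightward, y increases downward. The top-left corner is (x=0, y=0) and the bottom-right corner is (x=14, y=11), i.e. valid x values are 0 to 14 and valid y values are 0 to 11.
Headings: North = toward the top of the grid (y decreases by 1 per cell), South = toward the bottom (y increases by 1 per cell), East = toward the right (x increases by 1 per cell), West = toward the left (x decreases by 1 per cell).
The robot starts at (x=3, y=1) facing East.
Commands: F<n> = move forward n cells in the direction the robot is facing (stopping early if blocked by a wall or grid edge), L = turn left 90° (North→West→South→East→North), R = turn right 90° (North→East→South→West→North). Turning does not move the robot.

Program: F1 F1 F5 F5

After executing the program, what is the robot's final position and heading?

Start: (x=3, y=1), facing East
  F1: move forward 1, now at (x=4, y=1)
  F1: move forward 1, now at (x=5, y=1)
  F5: move forward 5, now at (x=10, y=1)
  F5: move forward 4/5 (blocked), now at (x=14, y=1)
Final: (x=14, y=1), facing East

Answer: Final position: (x=14, y=1), facing East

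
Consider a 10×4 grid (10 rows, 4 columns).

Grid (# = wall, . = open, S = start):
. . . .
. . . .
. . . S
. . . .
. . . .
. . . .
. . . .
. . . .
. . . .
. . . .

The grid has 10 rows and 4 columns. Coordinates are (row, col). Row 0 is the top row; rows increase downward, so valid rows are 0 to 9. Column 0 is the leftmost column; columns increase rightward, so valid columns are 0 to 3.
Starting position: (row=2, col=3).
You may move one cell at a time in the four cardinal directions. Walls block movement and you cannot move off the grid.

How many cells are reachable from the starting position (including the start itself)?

BFS flood-fill from (row=2, col=3):
  Distance 0: (row=2, col=3)
  Distance 1: (row=1, col=3), (row=2, col=2), (row=3, col=3)
  Distance 2: (row=0, col=3), (row=1, col=2), (row=2, col=1), (row=3, col=2), (row=4, col=3)
  Distance 3: (row=0, col=2), (row=1, col=1), (row=2, col=0), (row=3, col=1), (row=4, col=2), (row=5, col=3)
  Distance 4: (row=0, col=1), (row=1, col=0), (row=3, col=0), (row=4, col=1), (row=5, col=2), (row=6, col=3)
  Distance 5: (row=0, col=0), (row=4, col=0), (row=5, col=1), (row=6, col=2), (row=7, col=3)
  Distance 6: (row=5, col=0), (row=6, col=1), (row=7, col=2), (row=8, col=3)
  Distance 7: (row=6, col=0), (row=7, col=1), (row=8, col=2), (row=9, col=3)
  Distance 8: (row=7, col=0), (row=8, col=1), (row=9, col=2)
  Distance 9: (row=8, col=0), (row=9, col=1)
  Distance 10: (row=9, col=0)
Total reachable: 40 (grid has 40 open cells total)

Answer: Reachable cells: 40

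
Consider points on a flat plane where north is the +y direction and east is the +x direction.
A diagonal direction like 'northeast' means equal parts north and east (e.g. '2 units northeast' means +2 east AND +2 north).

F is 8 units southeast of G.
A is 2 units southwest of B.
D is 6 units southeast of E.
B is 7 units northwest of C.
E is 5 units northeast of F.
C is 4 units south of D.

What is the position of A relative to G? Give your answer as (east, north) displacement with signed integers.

Answer: A is at (east=10, north=-8) relative to G.

Derivation:
Place G at the origin (east=0, north=0).
  F is 8 units southeast of G: delta (east=+8, north=-8); F at (east=8, north=-8).
  E is 5 units northeast of F: delta (east=+5, north=+5); E at (east=13, north=-3).
  D is 6 units southeast of E: delta (east=+6, north=-6); D at (east=19, north=-9).
  C is 4 units south of D: delta (east=+0, north=-4); C at (east=19, north=-13).
  B is 7 units northwest of C: delta (east=-7, north=+7); B at (east=12, north=-6).
  A is 2 units southwest of B: delta (east=-2, north=-2); A at (east=10, north=-8).
Therefore A relative to G: (east=10, north=-8).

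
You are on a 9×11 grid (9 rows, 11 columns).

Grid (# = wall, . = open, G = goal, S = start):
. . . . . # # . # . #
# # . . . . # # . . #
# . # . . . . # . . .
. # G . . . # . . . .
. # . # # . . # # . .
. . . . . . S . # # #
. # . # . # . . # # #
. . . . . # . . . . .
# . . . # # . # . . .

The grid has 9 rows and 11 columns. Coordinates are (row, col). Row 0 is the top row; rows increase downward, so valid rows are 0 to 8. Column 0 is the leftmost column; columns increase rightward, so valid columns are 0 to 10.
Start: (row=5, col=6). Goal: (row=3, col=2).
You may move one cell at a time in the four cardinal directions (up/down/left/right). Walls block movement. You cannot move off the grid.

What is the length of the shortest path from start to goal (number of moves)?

BFS from (row=5, col=6) until reaching (row=3, col=2):
  Distance 0: (row=5, col=6)
  Distance 1: (row=4, col=6), (row=5, col=5), (row=5, col=7), (row=6, col=6)
  Distance 2: (row=4, col=5), (row=5, col=4), (row=6, col=7), (row=7, col=6)
  Distance 3: (row=3, col=5), (row=5, col=3), (row=6, col=4), (row=7, col=7), (row=8, col=6)
  Distance 4: (row=2, col=5), (row=3, col=4), (row=5, col=2), (row=7, col=4), (row=7, col=8)
  Distance 5: (row=1, col=5), (row=2, col=4), (row=2, col=6), (row=3, col=3), (row=4, col=2), (row=5, col=1), (row=6, col=2), (row=7, col=3), (row=7, col=9), (row=8, col=8)
  Distance 6: (row=1, col=4), (row=2, col=3), (row=3, col=2), (row=5, col=0), (row=7, col=2), (row=7, col=10), (row=8, col=3), (row=8, col=9)  <- goal reached here
One shortest path (6 moves): (row=5, col=6) -> (row=5, col=5) -> (row=5, col=4) -> (row=5, col=3) -> (row=5, col=2) -> (row=4, col=2) -> (row=3, col=2)

Answer: Shortest path length: 6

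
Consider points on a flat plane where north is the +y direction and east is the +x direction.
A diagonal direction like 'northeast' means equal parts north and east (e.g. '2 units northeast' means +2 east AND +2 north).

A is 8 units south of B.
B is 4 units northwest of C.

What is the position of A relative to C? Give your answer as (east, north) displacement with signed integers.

Answer: A is at (east=-4, north=-4) relative to C.

Derivation:
Place C at the origin (east=0, north=0).
  B is 4 units northwest of C: delta (east=-4, north=+4); B at (east=-4, north=4).
  A is 8 units south of B: delta (east=+0, north=-8); A at (east=-4, north=-4).
Therefore A relative to C: (east=-4, north=-4).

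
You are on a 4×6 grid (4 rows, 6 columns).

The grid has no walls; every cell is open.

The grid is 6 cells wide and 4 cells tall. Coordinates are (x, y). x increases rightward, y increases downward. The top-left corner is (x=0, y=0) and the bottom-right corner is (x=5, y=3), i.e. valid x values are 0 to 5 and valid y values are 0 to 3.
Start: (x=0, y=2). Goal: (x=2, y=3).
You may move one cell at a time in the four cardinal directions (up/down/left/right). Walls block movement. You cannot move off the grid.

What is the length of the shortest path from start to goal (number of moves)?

BFS from (x=0, y=2) until reaching (x=2, y=3):
  Distance 0: (x=0, y=2)
  Distance 1: (x=0, y=1), (x=1, y=2), (x=0, y=3)
  Distance 2: (x=0, y=0), (x=1, y=1), (x=2, y=2), (x=1, y=3)
  Distance 3: (x=1, y=0), (x=2, y=1), (x=3, y=2), (x=2, y=3)  <- goal reached here
One shortest path (3 moves): (x=0, y=2) -> (x=1, y=2) -> (x=2, y=2) -> (x=2, y=3)

Answer: Shortest path length: 3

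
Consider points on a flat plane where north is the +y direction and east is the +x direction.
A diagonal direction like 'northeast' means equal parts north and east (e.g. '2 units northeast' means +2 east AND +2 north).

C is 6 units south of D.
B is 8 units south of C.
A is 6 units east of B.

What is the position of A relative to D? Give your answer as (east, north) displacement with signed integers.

Answer: A is at (east=6, north=-14) relative to D.

Derivation:
Place D at the origin (east=0, north=0).
  C is 6 units south of D: delta (east=+0, north=-6); C at (east=0, north=-6).
  B is 8 units south of C: delta (east=+0, north=-8); B at (east=0, north=-14).
  A is 6 units east of B: delta (east=+6, north=+0); A at (east=6, north=-14).
Therefore A relative to D: (east=6, north=-14).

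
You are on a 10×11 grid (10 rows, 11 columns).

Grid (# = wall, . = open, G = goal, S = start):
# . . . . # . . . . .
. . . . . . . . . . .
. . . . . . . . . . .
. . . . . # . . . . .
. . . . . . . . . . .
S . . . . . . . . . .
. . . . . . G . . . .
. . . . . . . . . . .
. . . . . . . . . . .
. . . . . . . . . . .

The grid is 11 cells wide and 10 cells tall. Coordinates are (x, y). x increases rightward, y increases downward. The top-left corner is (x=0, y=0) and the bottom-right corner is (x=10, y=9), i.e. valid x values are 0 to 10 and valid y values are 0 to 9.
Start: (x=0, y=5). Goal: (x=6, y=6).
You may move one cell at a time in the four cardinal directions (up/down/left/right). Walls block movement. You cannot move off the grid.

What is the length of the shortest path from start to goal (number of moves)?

Answer: Shortest path length: 7

Derivation:
BFS from (x=0, y=5) until reaching (x=6, y=6):
  Distance 0: (x=0, y=5)
  Distance 1: (x=0, y=4), (x=1, y=5), (x=0, y=6)
  Distance 2: (x=0, y=3), (x=1, y=4), (x=2, y=5), (x=1, y=6), (x=0, y=7)
  Distance 3: (x=0, y=2), (x=1, y=3), (x=2, y=4), (x=3, y=5), (x=2, y=6), (x=1, y=7), (x=0, y=8)
  Distance 4: (x=0, y=1), (x=1, y=2), (x=2, y=3), (x=3, y=4), (x=4, y=5), (x=3, y=6), (x=2, y=7), (x=1, y=8), (x=0, y=9)
  Distance 5: (x=1, y=1), (x=2, y=2), (x=3, y=3), (x=4, y=4), (x=5, y=5), (x=4, y=6), (x=3, y=7), (x=2, y=8), (x=1, y=9)
  Distance 6: (x=1, y=0), (x=2, y=1), (x=3, y=2), (x=4, y=3), (x=5, y=4), (x=6, y=5), (x=5, y=6), (x=4, y=7), (x=3, y=8), (x=2, y=9)
  Distance 7: (x=2, y=0), (x=3, y=1), (x=4, y=2), (x=6, y=4), (x=7, y=5), (x=6, y=6), (x=5, y=7), (x=4, y=8), (x=3, y=9)  <- goal reached here
One shortest path (7 moves): (x=0, y=5) -> (x=1, y=5) -> (x=2, y=5) -> (x=3, y=5) -> (x=4, y=5) -> (x=5, y=5) -> (x=6, y=5) -> (x=6, y=6)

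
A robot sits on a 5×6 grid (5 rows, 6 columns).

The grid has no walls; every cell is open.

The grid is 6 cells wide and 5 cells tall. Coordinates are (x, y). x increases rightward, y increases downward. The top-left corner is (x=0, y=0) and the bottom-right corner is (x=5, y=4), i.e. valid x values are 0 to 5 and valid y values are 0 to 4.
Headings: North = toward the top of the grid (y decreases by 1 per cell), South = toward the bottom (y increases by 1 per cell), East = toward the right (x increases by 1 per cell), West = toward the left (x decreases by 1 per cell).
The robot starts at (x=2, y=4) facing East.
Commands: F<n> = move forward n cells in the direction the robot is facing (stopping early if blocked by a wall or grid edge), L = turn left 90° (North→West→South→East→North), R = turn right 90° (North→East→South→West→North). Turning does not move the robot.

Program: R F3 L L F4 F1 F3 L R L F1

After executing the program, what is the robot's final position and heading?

Answer: Final position: (x=1, y=0), facing West

Derivation:
Start: (x=2, y=4), facing East
  R: turn right, now facing South
  F3: move forward 0/3 (blocked), now at (x=2, y=4)
  L: turn left, now facing East
  L: turn left, now facing North
  F4: move forward 4, now at (x=2, y=0)
  F1: move forward 0/1 (blocked), now at (x=2, y=0)
  F3: move forward 0/3 (blocked), now at (x=2, y=0)
  L: turn left, now facing West
  R: turn right, now facing North
  L: turn left, now facing West
  F1: move forward 1, now at (x=1, y=0)
Final: (x=1, y=0), facing West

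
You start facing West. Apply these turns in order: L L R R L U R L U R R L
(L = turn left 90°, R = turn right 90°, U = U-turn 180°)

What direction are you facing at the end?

Start: West
  L (left (90° counter-clockwise)) -> South
  L (left (90° counter-clockwise)) -> East
  R (right (90° clockwise)) -> South
  R (right (90° clockwise)) -> West
  L (left (90° counter-clockwise)) -> South
  U (U-turn (180°)) -> North
  R (right (90° clockwise)) -> East
  L (left (90° counter-clockwise)) -> North
  U (U-turn (180°)) -> South
  R (right (90° clockwise)) -> West
  R (right (90° clockwise)) -> North
  L (left (90° counter-clockwise)) -> West
Final: West

Answer: Final heading: West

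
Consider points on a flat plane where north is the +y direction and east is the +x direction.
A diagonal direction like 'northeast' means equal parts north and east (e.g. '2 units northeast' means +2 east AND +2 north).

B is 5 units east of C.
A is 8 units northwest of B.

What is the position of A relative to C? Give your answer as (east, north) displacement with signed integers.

Place C at the origin (east=0, north=0).
  B is 5 units east of C: delta (east=+5, north=+0); B at (east=5, north=0).
  A is 8 units northwest of B: delta (east=-8, north=+8); A at (east=-3, north=8).
Therefore A relative to C: (east=-3, north=8).

Answer: A is at (east=-3, north=8) relative to C.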